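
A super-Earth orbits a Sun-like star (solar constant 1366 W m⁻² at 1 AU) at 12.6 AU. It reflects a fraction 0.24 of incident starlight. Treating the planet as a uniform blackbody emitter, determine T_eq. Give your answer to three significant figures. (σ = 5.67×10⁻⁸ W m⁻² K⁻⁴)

Flux at 12.6 AU: S = 1366/12.6² = 8.60 W m⁻².
Energy balance: absorbed = emitted ⇒ πR²·S(1−A) = 4πR²·σT_eq⁴, so T_eq⁴ = S(1−A)/(4σ).
T_eq = [8.60 × 0.76 / (4 × 5.67×10⁻⁸)]^(1/4) = (2.88×10⁷)^(1/4) = 73.3 K.

T_eq ≈ 73.3 K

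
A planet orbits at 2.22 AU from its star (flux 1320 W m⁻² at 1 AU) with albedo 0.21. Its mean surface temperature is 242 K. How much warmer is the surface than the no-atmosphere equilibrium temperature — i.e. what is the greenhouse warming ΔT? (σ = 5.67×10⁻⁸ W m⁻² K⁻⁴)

ΔT ≈ 67.2 K

S = 1320/2.22² = 267.8 W m⁻².
T_eq = [S(1−A)/(4σ)]^(1/4) = [267.8×0.79/(4×5.67×10⁻⁸)]^(1/4) = 174.8 K.
ΔT = T_surf − T_eq = 242 − 174.8.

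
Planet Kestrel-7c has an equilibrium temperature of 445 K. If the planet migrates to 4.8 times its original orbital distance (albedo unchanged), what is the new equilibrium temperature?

T_eq ∝ L^(1/4) · d^(−1/2).
T′ = 445 / 4.8^(1/2) = 203 K.

T_eq ≈ 203 K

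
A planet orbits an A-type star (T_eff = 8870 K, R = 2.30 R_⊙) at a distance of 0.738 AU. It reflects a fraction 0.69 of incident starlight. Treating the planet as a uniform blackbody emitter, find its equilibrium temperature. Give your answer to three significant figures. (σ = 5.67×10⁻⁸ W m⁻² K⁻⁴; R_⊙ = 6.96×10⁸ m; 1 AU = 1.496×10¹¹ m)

T_eq ≈ 564 K

R_⋆ = 2.30 × 6.96×10⁸ = 1.60×10⁹ m.
d = 0.738 AU = 1.10×10¹¹ m.
L = 4πR_⋆²σT_⋆⁴ = 4π(1.60×10⁹)² × 5.67×10⁻⁸ × (8870)⁴ = 1.13×10²⁸ W.
S = L/(4πd²) = 7.38×10⁴ W m⁻².
Energy balance: absorbed = emitted ⇒ πR²·S(1−A) = 4πR²·σT_eq⁴, so T_eq⁴ = S(1−A)/(4σ).
T_eq = [7.38×10⁴ × 0.31 / (4 × 5.67×10⁻⁸)]^(1/4) = (1.01×10¹¹)^(1/4) = 564 K.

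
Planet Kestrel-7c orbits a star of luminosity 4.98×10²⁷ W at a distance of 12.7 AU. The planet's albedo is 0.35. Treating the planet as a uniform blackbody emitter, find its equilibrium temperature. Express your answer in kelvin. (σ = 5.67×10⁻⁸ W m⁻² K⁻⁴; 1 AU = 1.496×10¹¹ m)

d = 12.7 AU = 1.90×10¹² m.
Flux: S = L/(4πd²) = 4.98×10²⁷/(4π×(1.90×10¹²)²) = 110 W m⁻².
Energy balance: absorbed = emitted ⇒ πR²·S(1−A) = 4πR²·σT_eq⁴, so T_eq⁴ = S(1−A)/(4σ).
T_eq = [110 × 0.65 / (4 × 5.67×10⁻⁸)]^(1/4) = (3.15×10⁸)^(1/4) = 133 K.

T_eq ≈ 133 K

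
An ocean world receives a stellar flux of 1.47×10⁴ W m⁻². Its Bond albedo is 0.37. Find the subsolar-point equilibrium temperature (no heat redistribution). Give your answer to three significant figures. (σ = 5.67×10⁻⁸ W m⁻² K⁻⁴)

T_ss ≈ 636 K

At the subsolar point the surface absorbs S(1−A) and emits σT⁴ per unit area — no factor of 4, since only the local patch is in balance.
T = [1.47×10⁴ × 0.63 / 5.67×10⁻⁸]^(1/4) = (1.63×10¹¹)^(1/4) = 636 K.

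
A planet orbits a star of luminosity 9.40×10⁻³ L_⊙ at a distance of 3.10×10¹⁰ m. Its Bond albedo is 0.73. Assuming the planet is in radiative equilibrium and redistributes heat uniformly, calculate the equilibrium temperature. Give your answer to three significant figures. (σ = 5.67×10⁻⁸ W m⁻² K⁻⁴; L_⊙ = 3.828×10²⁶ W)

T_eq ≈ 137 K

L = 9.40×10⁻³ × 3.828×10²⁶ = 3.60×10²⁴ W.
Flux: S = L/(4πd²) = 3.60×10²⁴/(4π×(3.10×10¹⁰)²) = 298 W m⁻².
Energy balance: absorbed = emitted ⇒ πR²·S(1−A) = 4πR²·σT_eq⁴, so T_eq⁴ = S(1−A)/(4σ).
T_eq = [298 × 0.27 / (4 × 5.67×10⁻⁸)]^(1/4) = (3.55×10⁸)^(1/4) = 137 K.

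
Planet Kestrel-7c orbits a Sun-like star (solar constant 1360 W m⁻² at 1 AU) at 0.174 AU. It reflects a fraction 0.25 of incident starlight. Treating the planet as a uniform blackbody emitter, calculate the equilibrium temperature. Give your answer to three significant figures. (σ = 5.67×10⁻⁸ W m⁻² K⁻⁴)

Flux at 0.174 AU: S = 1360/0.174² = 4.49×10⁴ W m⁻².
Energy balance: absorbed = emitted ⇒ πR²·S(1−A) = 4πR²·σT_eq⁴, so T_eq⁴ = S(1−A)/(4σ).
T_eq = [4.49×10⁴ × 0.75 / (4 × 5.67×10⁻⁸)]^(1/4) = (1.49×10¹¹)^(1/4) = 621 K.

T_eq ≈ 621 K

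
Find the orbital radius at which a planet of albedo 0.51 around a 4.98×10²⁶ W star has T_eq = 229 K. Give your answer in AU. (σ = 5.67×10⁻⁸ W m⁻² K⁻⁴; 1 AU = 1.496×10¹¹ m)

d ≈ 1.18 AU

From T_eq⁴ = L(1−A)/(16πσd²): d = √[L(1−A)/(16πσT_eq⁴)].
d = √[4.98×10²⁶ × 0.49 / (16π × 5.67×10⁻⁸ × (229)⁴)] = 1.76×10¹¹ m = 1.18 AU.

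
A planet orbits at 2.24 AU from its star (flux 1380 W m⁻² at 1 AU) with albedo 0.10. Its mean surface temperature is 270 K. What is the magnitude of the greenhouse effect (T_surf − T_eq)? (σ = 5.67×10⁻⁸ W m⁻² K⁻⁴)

S = 1380/2.24² = 275.0 W m⁻².
T_eq = [S(1−A)/(4σ)]^(1/4) = [275.0×0.90/(4×5.67×10⁻⁸)]^(1/4) = 181.8 K.
ΔT = T_surf − T_eq = 270 − 181.8.

ΔT ≈ 88.2 K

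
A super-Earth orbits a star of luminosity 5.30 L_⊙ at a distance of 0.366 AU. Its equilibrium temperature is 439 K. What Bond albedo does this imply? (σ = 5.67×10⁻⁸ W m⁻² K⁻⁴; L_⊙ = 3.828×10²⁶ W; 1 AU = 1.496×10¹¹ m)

A ≈ 0.84

d = 0.366 AU = 5.48×10¹⁰ m.
L = 5.30 × 3.828×10²⁶ = 2.03×10²⁷ W.
Flux: S = L/(4πd²) = 2.03×10²⁷/(4π×(5.48×10¹⁰)²) = 5.39×10⁴ W m⁻².
From T_eq⁴ = S(1−A)/(4σ): 1−A = 4σT_eq⁴/S.
1−A = 4 × 5.67×10⁻⁸ × (439)⁴ / 5.39×10⁴ = 0.156.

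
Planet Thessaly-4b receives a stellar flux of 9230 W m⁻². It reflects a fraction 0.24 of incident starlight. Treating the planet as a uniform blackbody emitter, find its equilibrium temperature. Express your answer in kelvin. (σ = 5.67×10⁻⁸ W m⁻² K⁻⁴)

Energy balance: absorbed = emitted ⇒ πR²·S(1−A) = 4πR²·σT_eq⁴, so T_eq⁴ = S(1−A)/(4σ).
T_eq = [9230 × 0.76 / (4 × 5.67×10⁻⁸)]^(1/4) = (3.09×10¹⁰)^(1/4) = 419 K.

T_eq ≈ 419 K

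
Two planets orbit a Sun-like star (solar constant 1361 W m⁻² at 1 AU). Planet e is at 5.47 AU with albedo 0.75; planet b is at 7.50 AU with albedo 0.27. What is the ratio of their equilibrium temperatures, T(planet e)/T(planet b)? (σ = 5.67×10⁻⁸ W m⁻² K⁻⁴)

T₁/T₂ ≈ 0.896

T_eq = [S₀(1−A)/(4σd²)]^(1/4), so T ∝ (1−A)^(1/4) / √d.
T₁ = [1361×0.25/(4×5.67×10⁻⁸×5.47²)]^(1/4) = 84.15 K.
T₂ = [1361×0.73/(4×5.67×10⁻⁸×7.50²)]^(1/4) = 93.94 K.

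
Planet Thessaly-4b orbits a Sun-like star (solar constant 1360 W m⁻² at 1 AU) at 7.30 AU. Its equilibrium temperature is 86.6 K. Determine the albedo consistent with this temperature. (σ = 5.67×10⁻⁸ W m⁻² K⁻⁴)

A ≈ 0.50

Flux at 7.30 AU: S = 1360/7.30² = 25.5 W m⁻².
From T_eq⁴ = S(1−A)/(4σ): 1−A = 4σT_eq⁴/S.
1−A = 4 × 5.67×10⁻⁸ × (86.6)⁴ / 25.5 = 0.500.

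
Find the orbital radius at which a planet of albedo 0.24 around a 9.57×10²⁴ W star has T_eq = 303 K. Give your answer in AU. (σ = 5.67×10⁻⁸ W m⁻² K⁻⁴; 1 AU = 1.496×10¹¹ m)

d ≈ 0.116 AU

From T_eq⁴ = L(1−A)/(16πσd²): d = √[L(1−A)/(16πσT_eq⁴)].
d = √[9.57×10²⁴ × 0.76 / (16π × 5.67×10⁻⁸ × (303)⁴)] = 1.74×10¹⁰ m = 0.116 AU.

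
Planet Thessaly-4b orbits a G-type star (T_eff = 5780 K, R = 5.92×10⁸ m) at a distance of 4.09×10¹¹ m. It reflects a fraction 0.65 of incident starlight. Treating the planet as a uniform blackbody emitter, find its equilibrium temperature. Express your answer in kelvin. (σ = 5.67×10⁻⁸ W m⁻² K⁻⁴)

L = 4πR_⋆²σT_⋆⁴ = 4π(5.92×10⁸)² × 5.67×10⁻⁸ × (5780)⁴ = 2.79×10²⁶ W.
S = L/(4πd²) = 133 W m⁻².
Energy balance: absorbed = emitted ⇒ πR²·S(1−A) = 4πR²·σT_eq⁴, so T_eq⁴ = S(1−A)/(4σ).
T_eq = [133 × 0.35 / (4 × 5.67×10⁻⁸)]^(1/4) = (2.05×10⁸)^(1/4) = 120 K.

T_eq ≈ 120 K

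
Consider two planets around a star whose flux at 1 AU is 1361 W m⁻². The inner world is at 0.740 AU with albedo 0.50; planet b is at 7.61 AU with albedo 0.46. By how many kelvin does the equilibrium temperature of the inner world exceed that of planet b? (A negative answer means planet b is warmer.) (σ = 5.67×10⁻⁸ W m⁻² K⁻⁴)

T_eq = [S₀(1−A)/(4σd²)]^(1/4), so T ∝ (1−A)^(1/4) / √d.
T₁ = [1361×0.50/(4×5.67×10⁻⁸×0.740²)]^(1/4) = 272.07 K.
T₂ = [1361×0.54/(4×5.67×10⁻⁸×7.61²)]^(1/4) = 86.49 K.

ΔT ≈ 185.6 K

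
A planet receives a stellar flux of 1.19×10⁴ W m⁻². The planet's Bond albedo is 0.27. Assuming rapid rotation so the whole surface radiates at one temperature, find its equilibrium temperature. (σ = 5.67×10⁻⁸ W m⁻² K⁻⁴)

T_eq ≈ 442 K

Energy balance: absorbed = emitted ⇒ πR²·S(1−A) = 4πR²·σT_eq⁴, so T_eq⁴ = S(1−A)/(4σ).
T_eq = [1.19×10⁴ × 0.73 / (4 × 5.67×10⁻⁸)]^(1/4) = (3.83×10¹⁰)^(1/4) = 442 K.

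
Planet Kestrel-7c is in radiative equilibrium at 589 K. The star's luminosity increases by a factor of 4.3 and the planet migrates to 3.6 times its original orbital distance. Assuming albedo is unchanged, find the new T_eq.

T_eq ∝ L^(1/4) · d^(−1/2).
T′ = 589 × 4.3^(1/4) / 3.6^(1/2) = 447 K.

T_eq ≈ 447 K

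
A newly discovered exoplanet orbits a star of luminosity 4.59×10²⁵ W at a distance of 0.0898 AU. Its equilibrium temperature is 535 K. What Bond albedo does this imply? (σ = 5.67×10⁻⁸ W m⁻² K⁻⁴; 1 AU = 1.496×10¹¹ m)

d = 0.0898 AU = 1.34×10¹⁰ m.
Flux: S = L/(4πd²) = 4.59×10²⁵/(4π×(1.34×10¹⁰)²) = 2.02×10⁴ W m⁻².
From T_eq⁴ = S(1−A)/(4σ): 1−A = 4σT_eq⁴/S.
1−A = 4 × 5.67×10⁻⁸ × (535)⁴ / 2.02×10⁴ = 0.918.

A ≈ 0.08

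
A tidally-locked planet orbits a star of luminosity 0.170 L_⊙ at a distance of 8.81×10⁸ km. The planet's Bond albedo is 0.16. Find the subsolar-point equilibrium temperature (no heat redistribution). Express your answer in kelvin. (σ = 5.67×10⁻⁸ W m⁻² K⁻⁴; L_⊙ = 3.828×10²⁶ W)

d = 8.81×10⁸ km = 8.81×10¹¹ m.
L = 0.170 × 3.828×10²⁶ = 6.51×10²⁵ W.
Flux: S = L/(4πd²) = 6.51×10²⁵/(4π×(8.81×10¹¹)²) = 6.67 W m⁻².
At the subsolar point the surface absorbs S(1−A) and emits σT⁴ per unit area — no factor of 4, since only the local patch is in balance.
T = [6.67 × 0.84 / 5.67×10⁻⁸]^(1/4) = (9.88×10⁷)^(1/4) = 99.7 K.

T_ss ≈ 99.7 K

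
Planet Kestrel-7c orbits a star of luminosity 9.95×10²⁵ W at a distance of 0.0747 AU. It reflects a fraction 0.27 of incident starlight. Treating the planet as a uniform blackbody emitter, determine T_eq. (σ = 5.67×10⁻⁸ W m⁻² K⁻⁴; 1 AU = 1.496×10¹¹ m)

T_eq ≈ 672 K

d = 0.0747 AU = 1.12×10¹⁰ m.
Flux: S = L/(4πd²) = 9.95×10²⁵/(4π×(1.12×10¹⁰)²) = 6.34×10⁴ W m⁻².
Energy balance: absorbed = emitted ⇒ πR²·S(1−A) = 4πR²·σT_eq⁴, so T_eq⁴ = S(1−A)/(4σ).
T_eq = [6.34×10⁴ × 0.73 / (4 × 5.67×10⁻⁸)]^(1/4) = (2.04×10¹¹)^(1/4) = 672 K.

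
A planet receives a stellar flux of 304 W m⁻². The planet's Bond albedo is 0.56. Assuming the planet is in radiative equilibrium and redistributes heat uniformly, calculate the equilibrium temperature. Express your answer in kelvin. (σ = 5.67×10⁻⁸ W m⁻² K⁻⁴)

Energy balance: absorbed = emitted ⇒ πR²·S(1−A) = 4πR²·σT_eq⁴, so T_eq⁴ = S(1−A)/(4σ).
T_eq = [304 × 0.44 / (4 × 5.67×10⁻⁸)]^(1/4) = (5.90×10⁸)^(1/4) = 156 K.

T_eq ≈ 156 K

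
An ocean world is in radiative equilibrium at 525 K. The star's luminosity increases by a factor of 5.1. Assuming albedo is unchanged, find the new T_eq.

T_eq ≈ 789 K

T_eq ∝ L^(1/4) · d^(−1/2).
T′ = 525 × 5.1^(1/4) = 789 K.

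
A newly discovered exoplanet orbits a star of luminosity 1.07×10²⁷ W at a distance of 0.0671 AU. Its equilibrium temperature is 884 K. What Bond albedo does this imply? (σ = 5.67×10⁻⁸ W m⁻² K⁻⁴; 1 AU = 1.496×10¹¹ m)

d = 0.0671 AU = 1.00×10¹⁰ m.
Flux: S = L/(4πd²) = 1.07×10²⁷/(4π×(1.00×10¹⁰)²) = 8.45×10⁵ W m⁻².
From T_eq⁴ = S(1−A)/(4σ): 1−A = 4σT_eq⁴/S.
1−A = 4 × 5.67×10⁻⁸ × (884)⁴ / 8.45×10⁵ = 0.164.

A ≈ 0.84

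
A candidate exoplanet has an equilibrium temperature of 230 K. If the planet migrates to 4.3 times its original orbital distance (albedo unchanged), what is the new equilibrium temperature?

T_eq ∝ L^(1/4) · d^(−1/2).
T′ = 230 / 4.3^(1/2) = 111 K.

T_eq ≈ 111 K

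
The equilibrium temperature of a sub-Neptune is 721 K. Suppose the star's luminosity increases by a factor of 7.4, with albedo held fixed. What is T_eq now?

T_eq ≈ 1190 K

T_eq ∝ L^(1/4) · d^(−1/2).
T′ = 721 × 7.4^(1/4) = 1190 K.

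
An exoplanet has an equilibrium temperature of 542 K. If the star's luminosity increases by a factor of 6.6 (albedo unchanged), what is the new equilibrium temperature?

T_eq ∝ L^(1/4) · d^(−1/2).
T′ = 542 × 6.6^(1/4) = 869 K.

T_eq ≈ 869 K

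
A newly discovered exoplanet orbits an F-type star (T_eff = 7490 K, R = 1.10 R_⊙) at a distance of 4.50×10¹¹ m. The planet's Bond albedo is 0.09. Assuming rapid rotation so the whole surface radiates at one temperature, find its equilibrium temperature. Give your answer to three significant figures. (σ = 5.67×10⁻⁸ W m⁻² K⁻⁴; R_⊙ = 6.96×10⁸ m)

R_⋆ = 1.10 × 6.96×10⁸ = 7.66×10⁸ m.
L = 4πR_⋆²σT_⋆⁴ = 4π(7.66×10⁸)² × 5.67×10⁻⁸ × (7490)⁴ = 1.31×10²⁷ W.
S = L/(4πd²) = 517 W m⁻².
Energy balance: absorbed = emitted ⇒ πR²·S(1−A) = 4πR²·σT_eq⁴, so T_eq⁴ = S(1−A)/(4σ).
T_eq = [517 × 0.91 / (4 × 5.67×10⁻⁸)]^(1/4) = (2.07×10⁹)^(1/4) = 213 K.

T_eq ≈ 213 K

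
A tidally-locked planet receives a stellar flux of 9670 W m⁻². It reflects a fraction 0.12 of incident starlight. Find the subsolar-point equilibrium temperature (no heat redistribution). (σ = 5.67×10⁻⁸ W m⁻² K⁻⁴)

At the subsolar point the surface absorbs S(1−A) and emits σT⁴ per unit area — no factor of 4, since only the local patch is in balance.
T = [9670 × 0.88 / 5.67×10⁻⁸]^(1/4) = (1.50×10¹¹)^(1/4) = 622 K.

T_ss ≈ 622 K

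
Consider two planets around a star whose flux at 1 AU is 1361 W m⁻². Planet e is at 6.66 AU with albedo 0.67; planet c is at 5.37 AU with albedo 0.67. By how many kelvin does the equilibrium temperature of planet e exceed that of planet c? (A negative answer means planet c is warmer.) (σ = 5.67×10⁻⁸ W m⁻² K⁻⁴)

ΔT ≈ -9.3 K

T_eq = [S₀(1−A)/(4σd²)]^(1/4), so T ∝ (1−A)^(1/4) / √d.
T₁ = [1361×0.33/(4×5.67×10⁻⁸×6.66²)]^(1/4) = 81.74 K.
T₂ = [1361×0.33/(4×5.67×10⁻⁸×5.37²)]^(1/4) = 91.03 K.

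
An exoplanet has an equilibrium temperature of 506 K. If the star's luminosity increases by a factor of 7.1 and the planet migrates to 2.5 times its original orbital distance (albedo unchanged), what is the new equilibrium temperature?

T_eq ∝ L^(1/4) · d^(−1/2).
T′ = 506 × 7.1^(1/4) / 2.5^(1/2) = 522 K.

T_eq ≈ 522 K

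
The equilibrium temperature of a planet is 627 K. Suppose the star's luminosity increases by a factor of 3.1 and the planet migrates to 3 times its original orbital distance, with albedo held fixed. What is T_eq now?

T_eq ≈ 480 K

T_eq ∝ L^(1/4) · d^(−1/2).
T′ = 627 × 3.1^(1/4) / 3^(1/2) = 480 K.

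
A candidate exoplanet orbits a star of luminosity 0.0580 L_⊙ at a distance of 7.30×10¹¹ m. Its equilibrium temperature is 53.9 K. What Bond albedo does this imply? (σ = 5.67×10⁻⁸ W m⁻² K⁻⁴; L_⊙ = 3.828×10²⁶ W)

A ≈ 0.42

L = 0.0580 × 3.828×10²⁶ = 2.22×10²⁵ W.
Flux: S = L/(4πd²) = 2.22×10²⁵/(4π×(7.30×10¹¹)²) = 3.32 W m⁻².
From T_eq⁴ = S(1−A)/(4σ): 1−A = 4σT_eq⁴/S.
1−A = 4 × 5.67×10⁻⁸ × (53.9)⁴ / 3.32 = 0.577.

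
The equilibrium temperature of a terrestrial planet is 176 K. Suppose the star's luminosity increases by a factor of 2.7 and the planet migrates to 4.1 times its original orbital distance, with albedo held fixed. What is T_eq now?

T_eq ≈ 111 K

T_eq ∝ L^(1/4) · d^(−1/2).
T′ = 176 × 2.7^(1/4) / 4.1^(1/2) = 111 K.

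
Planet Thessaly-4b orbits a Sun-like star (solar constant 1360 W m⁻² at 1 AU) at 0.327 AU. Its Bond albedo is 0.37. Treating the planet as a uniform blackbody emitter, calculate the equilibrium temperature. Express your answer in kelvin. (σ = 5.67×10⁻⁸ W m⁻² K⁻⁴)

Flux at 0.327 AU: S = 1360/0.327² = 1.27×10⁴ W m⁻².
Energy balance: absorbed = emitted ⇒ πR²·S(1−A) = 4πR²·σT_eq⁴, so T_eq⁴ = S(1−A)/(4σ).
T_eq = [1.27×10⁴ × 0.63 / (4 × 5.67×10⁻⁸)]^(1/4) = (3.53×10¹⁰)^(1/4) = 434 K.

T_eq ≈ 434 K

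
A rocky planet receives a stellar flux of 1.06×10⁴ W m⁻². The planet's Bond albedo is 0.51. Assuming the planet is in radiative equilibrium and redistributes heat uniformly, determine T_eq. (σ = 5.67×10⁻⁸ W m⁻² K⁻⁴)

T_eq ≈ 389 K

Energy balance: absorbed = emitted ⇒ πR²·S(1−A) = 4πR²·σT_eq⁴, so T_eq⁴ = S(1−A)/(4σ).
T_eq = [1.06×10⁴ × 0.49 / (4 × 5.67×10⁻⁸)]^(1/4) = (2.29×10¹⁰)^(1/4) = 389 K.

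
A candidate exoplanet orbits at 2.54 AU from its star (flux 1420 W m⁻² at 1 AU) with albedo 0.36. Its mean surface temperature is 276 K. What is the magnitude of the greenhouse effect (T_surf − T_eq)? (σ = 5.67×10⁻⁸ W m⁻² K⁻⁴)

ΔT ≈ 118.1 K

S = 1420/2.54² = 220.1 W m⁻².
T_eq = [S(1−A)/(4σ)]^(1/4) = [220.1×0.64/(4×5.67×10⁻⁸)]^(1/4) = 157.9 K.
ΔT = T_surf − T_eq = 276 − 157.9.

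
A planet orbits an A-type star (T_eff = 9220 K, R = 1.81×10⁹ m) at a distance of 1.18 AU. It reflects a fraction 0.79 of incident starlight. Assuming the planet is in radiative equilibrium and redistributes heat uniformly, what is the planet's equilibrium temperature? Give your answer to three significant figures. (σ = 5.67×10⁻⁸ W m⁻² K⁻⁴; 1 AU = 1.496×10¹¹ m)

T_eq ≈ 447 K

d = 1.18 AU = 1.77×10¹¹ m.
L = 4πR_⋆²σT_⋆⁴ = 4π(1.81×10⁹)² × 5.67×10⁻⁸ × (9220)⁴ = 1.69×10²⁸ W.
S = L/(4πd²) = 4.31×10⁴ W m⁻².
Energy balance: absorbed = emitted ⇒ πR²·S(1−A) = 4πR²·σT_eq⁴, so T_eq⁴ = S(1−A)/(4σ).
T_eq = [4.31×10⁴ × 0.21 / (4 × 5.67×10⁻⁸)]^(1/4) = (3.99×10¹⁰)^(1/4) = 447 K.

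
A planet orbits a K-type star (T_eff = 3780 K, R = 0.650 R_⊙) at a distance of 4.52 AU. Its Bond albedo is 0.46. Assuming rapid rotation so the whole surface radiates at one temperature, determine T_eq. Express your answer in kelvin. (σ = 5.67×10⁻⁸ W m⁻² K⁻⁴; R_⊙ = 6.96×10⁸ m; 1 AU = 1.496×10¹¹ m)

R_⋆ = 0.650 × 6.96×10⁸ = 4.52×10⁸ m.
d = 4.52 AU = 6.76×10¹¹ m.
L = 4πR_⋆²σT_⋆⁴ = 4π(4.52×10⁸)² × 5.67×10⁻⁸ × (3780)⁴ = 2.98×10²⁵ W.
S = L/(4πd²) = 5.18 W m⁻².
Energy balance: absorbed = emitted ⇒ πR²·S(1−A) = 4πR²·σT_eq⁴, so T_eq⁴ = S(1−A)/(4σ).
T_eq = [5.18 × 0.54 / (4 × 5.67×10⁻⁸)]^(1/4) = (1.23×10⁷)^(1/4) = 59.3 K.

T_eq ≈ 59.3 K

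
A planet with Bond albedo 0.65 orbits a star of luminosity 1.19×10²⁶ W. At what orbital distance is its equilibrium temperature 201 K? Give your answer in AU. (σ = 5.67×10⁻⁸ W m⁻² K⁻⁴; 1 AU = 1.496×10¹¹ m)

d ≈ 0.632 AU

From T_eq⁴ = L(1−A)/(16πσd²): d = √[L(1−A)/(16πσT_eq⁴)].
d = √[1.19×10²⁶ × 0.35 / (16π × 5.67×10⁻⁸ × (201)⁴)] = 9.46×10¹⁰ m = 0.632 AU.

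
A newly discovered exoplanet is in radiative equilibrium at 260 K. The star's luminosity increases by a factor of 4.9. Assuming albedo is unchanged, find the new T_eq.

T_eq ∝ L^(1/4) · d^(−1/2).
T′ = 260 × 4.9^(1/4) = 387 K.

T_eq ≈ 387 K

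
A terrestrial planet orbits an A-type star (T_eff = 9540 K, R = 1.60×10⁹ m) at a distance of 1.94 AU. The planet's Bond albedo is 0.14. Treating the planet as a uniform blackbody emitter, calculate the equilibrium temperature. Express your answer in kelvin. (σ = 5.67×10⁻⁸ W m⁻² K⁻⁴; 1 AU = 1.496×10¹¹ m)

T_eq ≈ 482 K

d = 1.94 AU = 2.90×10¹¹ m.
L = 4πR_⋆²σT_⋆⁴ = 4π(1.60×10⁹)² × 5.67×10⁻⁸ × (9540)⁴ = 1.51×10²⁸ W.
S = L/(4πd²) = 1.43×10⁴ W m⁻².
Energy balance: absorbed = emitted ⇒ πR²·S(1−A) = 4πR²·σT_eq⁴, so T_eq⁴ = S(1−A)/(4σ).
T_eq = [1.43×10⁴ × 0.86 / (4 × 5.67×10⁻⁸)]^(1/4) = (5.41×10¹⁰)^(1/4) = 482 K.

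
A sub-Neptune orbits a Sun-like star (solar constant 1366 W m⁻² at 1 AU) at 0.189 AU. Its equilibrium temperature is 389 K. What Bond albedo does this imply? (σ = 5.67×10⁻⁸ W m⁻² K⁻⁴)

A ≈ 0.86

Flux at 0.189 AU: S = 1366/0.189² = 3.82×10⁴ W m⁻².
From T_eq⁴ = S(1−A)/(4σ): 1−A = 4σT_eq⁴/S.
1−A = 4 × 5.67×10⁻⁸ × (389)⁴ / 3.82×10⁴ = 0.136.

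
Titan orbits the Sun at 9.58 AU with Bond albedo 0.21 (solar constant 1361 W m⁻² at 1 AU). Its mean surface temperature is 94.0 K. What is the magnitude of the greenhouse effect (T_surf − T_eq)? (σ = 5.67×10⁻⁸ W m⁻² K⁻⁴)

ΔT ≈ 9.2 K

S = 1361/9.58² = 14.83 W m⁻².
T_eq = [S(1−A)/(4σ)]^(1/4) = [14.83×0.79/(4×5.67×10⁻⁸)]^(1/4) = 84.8 K.
ΔT = T_surf − T_eq = 94 − 84.8.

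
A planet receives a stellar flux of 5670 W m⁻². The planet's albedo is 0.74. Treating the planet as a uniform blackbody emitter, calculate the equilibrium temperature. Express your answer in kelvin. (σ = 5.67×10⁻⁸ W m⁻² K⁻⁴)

Energy balance: absorbed = emitted ⇒ πR²·S(1−A) = 4πR²·σT_eq⁴, so T_eq⁴ = S(1−A)/(4σ).
T_eq = [5670 × 0.26 / (4 × 5.67×10⁻⁸)]^(1/4) = (6.50×10⁹)^(1/4) = 284 K.

T_eq ≈ 284 K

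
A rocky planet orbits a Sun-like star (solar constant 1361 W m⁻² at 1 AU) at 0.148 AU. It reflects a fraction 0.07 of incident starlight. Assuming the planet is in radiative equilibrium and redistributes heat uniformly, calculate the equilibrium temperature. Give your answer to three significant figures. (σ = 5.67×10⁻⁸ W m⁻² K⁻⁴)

T_eq ≈ 710 K

Flux at 0.148 AU: S = 1361/0.148² = 6.21×10⁴ W m⁻².
Energy balance: absorbed = emitted ⇒ πR²·S(1−A) = 4πR²·σT_eq⁴, so T_eq⁴ = S(1−A)/(4σ).
T_eq = [6.21×10⁴ × 0.93 / (4 × 5.67×10⁻⁸)]^(1/4) = (2.55×10¹¹)^(1/4) = 710 K.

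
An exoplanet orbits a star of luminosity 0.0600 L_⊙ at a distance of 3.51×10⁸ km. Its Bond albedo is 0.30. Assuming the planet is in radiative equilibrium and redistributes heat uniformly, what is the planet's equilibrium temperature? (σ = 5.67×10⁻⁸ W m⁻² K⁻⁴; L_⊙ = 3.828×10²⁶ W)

d = 3.51×10⁸ km = 3.51×10¹¹ m.
L = 0.0600 × 3.828×10²⁶ = 2.30×10²⁵ W.
Flux: S = L/(4πd²) = 2.30×10²⁵/(4π×(3.51×10¹¹)²) = 14.8 W m⁻².
Energy balance: absorbed = emitted ⇒ πR²·S(1−A) = 4πR²·σT_eq⁴, so T_eq⁴ = S(1−A)/(4σ).
T_eq = [14.8 × 0.70 / (4 × 5.67×10⁻⁸)]^(1/4) = (4.58×10⁷)^(1/4) = 82.3 K.

T_eq ≈ 82.3 K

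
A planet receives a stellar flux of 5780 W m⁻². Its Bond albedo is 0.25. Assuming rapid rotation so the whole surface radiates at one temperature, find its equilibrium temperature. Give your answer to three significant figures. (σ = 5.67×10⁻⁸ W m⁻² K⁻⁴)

T_eq ≈ 372 K

Energy balance: absorbed = emitted ⇒ πR²·S(1−A) = 4πR²·σT_eq⁴, so T_eq⁴ = S(1−A)/(4σ).
T_eq = [5780 × 0.75 / (4 × 5.67×10⁻⁸)]^(1/4) = (1.91×10¹⁰)^(1/4) = 372 K.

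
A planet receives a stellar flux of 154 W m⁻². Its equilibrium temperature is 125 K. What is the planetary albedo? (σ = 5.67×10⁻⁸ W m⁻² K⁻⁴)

From T_eq⁴ = S(1−A)/(4σ): 1−A = 4σT_eq⁴/S.
1−A = 4 × 5.67×10⁻⁸ × (125)⁴ / 154 = 0.360.

A ≈ 0.64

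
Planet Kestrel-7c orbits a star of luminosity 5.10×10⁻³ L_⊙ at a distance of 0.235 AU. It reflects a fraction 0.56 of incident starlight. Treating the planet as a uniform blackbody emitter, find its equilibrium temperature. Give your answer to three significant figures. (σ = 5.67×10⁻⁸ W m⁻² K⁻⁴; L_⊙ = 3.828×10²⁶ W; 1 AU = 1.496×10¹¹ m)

d = 0.235 AU = 3.52×10¹⁰ m.
L = 5.10×10⁻³ × 3.828×10²⁶ = 1.95×10²⁴ W.
Flux: S = L/(4πd²) = 1.95×10²⁴/(4π×(3.52×10¹⁰)²) = 126 W m⁻².
Energy balance: absorbed = emitted ⇒ πR²·S(1−A) = 4πR²·σT_eq⁴, so T_eq⁴ = S(1−A)/(4σ).
T_eq = [126 × 0.44 / (4 × 5.67×10⁻⁸)]^(1/4) = (2.44×10⁸)^(1/4) = 125 K.

T_eq ≈ 125 K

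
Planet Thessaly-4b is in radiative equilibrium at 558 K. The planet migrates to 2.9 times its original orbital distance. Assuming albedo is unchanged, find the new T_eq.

T_eq ∝ L^(1/4) · d^(−1/2).
T′ = 558 / 2.9^(1/2) = 328 K.

T_eq ≈ 328 K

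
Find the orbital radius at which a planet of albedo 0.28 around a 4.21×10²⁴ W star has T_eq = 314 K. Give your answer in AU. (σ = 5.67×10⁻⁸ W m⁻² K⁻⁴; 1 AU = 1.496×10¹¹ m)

d ≈ 0.0699 AU

From T_eq⁴ = L(1−A)/(16πσd²): d = √[L(1−A)/(16πσT_eq⁴)].
d = √[4.21×10²⁴ × 0.72 / (16π × 5.67×10⁻⁸ × (314)⁴)] = 1.05×10¹⁰ m = 0.0699 AU.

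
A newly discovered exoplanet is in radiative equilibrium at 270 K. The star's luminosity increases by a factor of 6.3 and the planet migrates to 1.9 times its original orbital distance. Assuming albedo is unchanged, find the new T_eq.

T_eq ∝ L^(1/4) · d^(−1/2).
T′ = 270 × 6.3^(1/4) / 1.9^(1/2) = 310 K.

T_eq ≈ 310 K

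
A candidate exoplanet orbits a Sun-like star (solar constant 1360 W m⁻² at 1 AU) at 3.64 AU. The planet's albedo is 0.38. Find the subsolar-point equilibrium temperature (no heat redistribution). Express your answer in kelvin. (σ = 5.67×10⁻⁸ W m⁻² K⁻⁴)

Flux at 3.64 AU: S = 1360/3.64² = 103 W m⁻².
At the subsolar point the surface absorbs S(1−A) and emits σT⁴ per unit area — no factor of 4, since only the local patch is in balance.
T = [103 × 0.62 / 5.67×10⁻⁸]^(1/4) = (1.12×10⁹)^(1/4) = 183 K.

T_ss ≈ 183 K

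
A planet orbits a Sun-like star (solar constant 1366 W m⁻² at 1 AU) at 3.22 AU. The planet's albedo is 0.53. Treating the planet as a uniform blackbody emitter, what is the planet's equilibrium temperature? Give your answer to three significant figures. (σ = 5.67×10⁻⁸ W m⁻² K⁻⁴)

Flux at 3.22 AU: S = 1366/3.22² = 132 W m⁻².
Energy balance: absorbed = emitted ⇒ πR²·S(1−A) = 4πR²·σT_eq⁴, so T_eq⁴ = S(1−A)/(4σ).
T_eq = [132 × 0.47 / (4 × 5.67×10⁻⁸)]^(1/4) = (2.73×10⁸)^(1/4) = 129 K.

T_eq ≈ 129 K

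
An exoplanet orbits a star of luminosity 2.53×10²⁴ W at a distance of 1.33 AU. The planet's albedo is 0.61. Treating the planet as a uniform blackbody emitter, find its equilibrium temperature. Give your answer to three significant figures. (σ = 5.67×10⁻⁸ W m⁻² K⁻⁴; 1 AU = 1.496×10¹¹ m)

T_eq ≈ 54.4 K

d = 1.33 AU = 1.99×10¹¹ m.
Flux: S = L/(4πd²) = 2.53×10²⁴/(4π×(1.99×10¹¹)²) = 5.09 W m⁻².
Energy balance: absorbed = emitted ⇒ πR²·S(1−A) = 4πR²·σT_eq⁴, so T_eq⁴ = S(1−A)/(4σ).
T_eq = [5.09 × 0.39 / (4 × 5.67×10⁻⁸)]^(1/4) = (8.75×10⁶)^(1/4) = 54.4 K.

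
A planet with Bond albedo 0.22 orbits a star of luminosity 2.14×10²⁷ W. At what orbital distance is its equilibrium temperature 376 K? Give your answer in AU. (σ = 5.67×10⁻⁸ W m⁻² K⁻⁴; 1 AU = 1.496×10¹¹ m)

d ≈ 1.14 AU

From T_eq⁴ = L(1−A)/(16πσd²): d = √[L(1−A)/(16πσT_eq⁴)].
d = √[2.14×10²⁷ × 0.78 / (16π × 5.67×10⁻⁸ × (376)⁴)] = 1.71×10¹¹ m = 1.14 AU.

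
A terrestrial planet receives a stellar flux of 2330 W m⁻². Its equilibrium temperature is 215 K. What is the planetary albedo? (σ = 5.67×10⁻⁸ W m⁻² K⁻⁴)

From T_eq⁴ = S(1−A)/(4σ): 1−A = 4σT_eq⁴/S.
1−A = 4 × 5.67×10⁻⁸ × (215)⁴ / 2330 = 0.208.

A ≈ 0.79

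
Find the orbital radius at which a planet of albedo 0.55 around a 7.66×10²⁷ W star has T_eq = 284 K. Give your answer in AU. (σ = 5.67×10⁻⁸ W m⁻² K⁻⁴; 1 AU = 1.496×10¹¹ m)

d ≈ 2.88 AU

From T_eq⁴ = L(1−A)/(16πσd²): d = √[L(1−A)/(16πσT_eq⁴)].
d = √[7.66×10²⁷ × 0.45 / (16π × 5.67×10⁻⁸ × (284)⁴)] = 4.31×10¹¹ m = 2.88 AU.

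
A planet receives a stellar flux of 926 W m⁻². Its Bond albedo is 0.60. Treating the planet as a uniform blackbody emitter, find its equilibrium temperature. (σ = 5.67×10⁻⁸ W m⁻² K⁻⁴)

T_eq ≈ 201 K

Energy balance: absorbed = emitted ⇒ πR²·S(1−A) = 4πR²·σT_eq⁴, so T_eq⁴ = S(1−A)/(4σ).
T_eq = [926 × 0.40 / (4 × 5.67×10⁻⁸)]^(1/4) = (1.63×10⁹)^(1/4) = 201 K.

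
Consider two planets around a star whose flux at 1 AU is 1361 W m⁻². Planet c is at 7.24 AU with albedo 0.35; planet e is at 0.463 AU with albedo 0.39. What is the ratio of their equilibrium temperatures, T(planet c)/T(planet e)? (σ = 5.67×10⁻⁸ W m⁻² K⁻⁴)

T_eq = [S₀(1−A)/(4σd²)]^(1/4), so T ∝ (1−A)^(1/4) / √d.
T₁ = [1361×0.65/(4×5.67×10⁻⁸×7.24²)]^(1/4) = 92.88 K.
T₂ = [1361×0.61/(4×5.67×10⁻⁸×0.463²)]^(1/4) = 361.49 K.

T₁/T₂ ≈ 0.257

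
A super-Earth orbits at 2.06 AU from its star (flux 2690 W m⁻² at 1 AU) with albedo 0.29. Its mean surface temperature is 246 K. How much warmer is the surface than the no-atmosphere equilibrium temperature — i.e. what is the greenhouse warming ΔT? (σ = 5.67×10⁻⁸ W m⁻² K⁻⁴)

ΔT ≈ 34.9 K

S = 2690/2.06² = 633.9 W m⁻².
T_eq = [S(1−A)/(4σ)]^(1/4) = [633.9×0.71/(4×5.67×10⁻⁸)]^(1/4) = 211.1 K.
ΔT = T_surf − T_eq = 246 − 211.1.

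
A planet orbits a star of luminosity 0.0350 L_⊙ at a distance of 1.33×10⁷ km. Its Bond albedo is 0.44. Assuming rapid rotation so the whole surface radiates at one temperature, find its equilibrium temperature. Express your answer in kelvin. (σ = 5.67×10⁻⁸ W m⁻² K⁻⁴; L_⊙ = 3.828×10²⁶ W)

T_eq ≈ 349 K

d = 1.33×10⁷ km = 1.33×10¹⁰ m.
L = 0.0350 × 3.828×10²⁶ = 1.34×10²⁵ W.
Flux: S = L/(4πd²) = 1.34×10²⁵/(4π×(1.33×10¹⁰)²) = 6030 W m⁻².
Energy balance: absorbed = emitted ⇒ πR²·S(1−A) = 4πR²·σT_eq⁴, so T_eq⁴ = S(1−A)/(4σ).
T_eq = [6030 × 0.56 / (4 × 5.67×10⁻⁸)]^(1/4) = (1.49×10¹⁰)^(1/4) = 349 K.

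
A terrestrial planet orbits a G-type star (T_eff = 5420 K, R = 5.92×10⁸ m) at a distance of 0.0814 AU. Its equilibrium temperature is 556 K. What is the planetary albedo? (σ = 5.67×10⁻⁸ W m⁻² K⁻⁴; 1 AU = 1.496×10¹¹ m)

d = 0.0814 AU = 1.22×10¹⁰ m.
L = 4πR_⋆²σT_⋆⁴ = 4π(5.92×10⁸)² × 5.67×10⁻⁸ × (5420)⁴ = 2.15×10²⁶ W.
S = L/(4πd²) = 1.16×10⁵ W m⁻².
From T_eq⁴ = S(1−A)/(4σ): 1−A = 4σT_eq⁴/S.
1−A = 4 × 5.67×10⁻⁸ × (556)⁴ / 1.16×10⁵ = 0.187.

A ≈ 0.81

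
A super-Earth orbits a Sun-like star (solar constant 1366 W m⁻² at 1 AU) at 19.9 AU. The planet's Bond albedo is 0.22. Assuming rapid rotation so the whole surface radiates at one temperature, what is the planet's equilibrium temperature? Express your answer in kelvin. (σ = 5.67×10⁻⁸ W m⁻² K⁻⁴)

T_eq ≈ 58.7 K

Flux at 19.9 AU: S = 1366/19.9² = 3.45 W m⁻².
Energy balance: absorbed = emitted ⇒ πR²·S(1−A) = 4πR²·σT_eq⁴, so T_eq⁴ = S(1−A)/(4σ).
T_eq = [3.45 × 0.78 / (4 × 5.67×10⁻⁸)]^(1/4) = (1.19×10⁷)^(1/4) = 58.7 K.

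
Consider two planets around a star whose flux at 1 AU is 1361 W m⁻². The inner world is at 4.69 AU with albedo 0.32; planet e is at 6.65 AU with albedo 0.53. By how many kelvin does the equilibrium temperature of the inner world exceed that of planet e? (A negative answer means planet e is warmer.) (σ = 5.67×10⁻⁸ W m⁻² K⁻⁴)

ΔT ≈ 27.3 K

T_eq = [S₀(1−A)/(4σd²)]^(1/4), so T ∝ (1−A)^(1/4) / √d.
T₁ = [1361×0.68/(4×5.67×10⁻⁸×4.69²)]^(1/4) = 116.71 K.
T₂ = [1361×0.47/(4×5.67×10⁻⁸×6.65²)]^(1/4) = 89.36 K.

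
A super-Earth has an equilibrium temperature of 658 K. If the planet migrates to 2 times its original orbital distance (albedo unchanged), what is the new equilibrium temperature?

T_eq ≈ 465 K

T_eq ∝ L^(1/4) · d^(−1/2).
T′ = 658 / 2^(1/2) = 465 K.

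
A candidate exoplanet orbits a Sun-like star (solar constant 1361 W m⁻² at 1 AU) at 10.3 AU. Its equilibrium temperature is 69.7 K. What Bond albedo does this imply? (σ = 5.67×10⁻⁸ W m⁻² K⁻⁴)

A ≈ 0.58

Flux at 10.3 AU: S = 1361/10.3² = 12.8 W m⁻².
From T_eq⁴ = S(1−A)/(4σ): 1−A = 4σT_eq⁴/S.
1−A = 4 × 5.67×10⁻⁸ × (69.7)⁴ / 12.8 = 0.417.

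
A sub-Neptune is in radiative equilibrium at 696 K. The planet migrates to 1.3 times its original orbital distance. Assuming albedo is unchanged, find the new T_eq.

T_eq ≈ 610 K

T_eq ∝ L^(1/4) · d^(−1/2).
T′ = 696 / 1.3^(1/2) = 610 K.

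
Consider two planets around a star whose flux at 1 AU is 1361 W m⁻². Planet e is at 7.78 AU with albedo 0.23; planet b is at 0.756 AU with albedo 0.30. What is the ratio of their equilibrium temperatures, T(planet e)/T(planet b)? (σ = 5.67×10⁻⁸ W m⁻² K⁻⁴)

T₁/T₂ ≈ 0.319

T_eq = [S₀(1−A)/(4σd²)]^(1/4), so T ∝ (1−A)^(1/4) / √d.
T₁ = [1361×0.77/(4×5.67×10⁻⁸×7.78²)]^(1/4) = 93.47 K.
T₂ = [1361×0.70/(4×5.67×10⁻⁸×0.756²)]^(1/4) = 292.80 K.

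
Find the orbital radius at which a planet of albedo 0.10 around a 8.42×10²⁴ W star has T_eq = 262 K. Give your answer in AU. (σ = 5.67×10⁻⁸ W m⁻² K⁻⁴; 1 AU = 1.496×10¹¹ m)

d ≈ 0.159 AU

From T_eq⁴ = L(1−A)/(16πσd²): d = √[L(1−A)/(16πσT_eq⁴)].
d = √[8.42×10²⁴ × 0.90 / (16π × 5.67×10⁻⁸ × (262)⁴)] = 2.38×10¹⁰ m = 0.159 AU.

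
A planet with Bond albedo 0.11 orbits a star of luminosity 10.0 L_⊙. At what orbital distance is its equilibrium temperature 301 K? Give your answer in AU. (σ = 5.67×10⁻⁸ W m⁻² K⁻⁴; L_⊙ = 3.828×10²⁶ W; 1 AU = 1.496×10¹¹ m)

d ≈ 2.55 AU

L = 10.0 × 3.828×10²⁶ = 3.83×10²⁷ W.
From T_eq⁴ = L(1−A)/(16πσd²): d = √[L(1−A)/(16πσT_eq⁴)].
d = √[3.83×10²⁷ × 0.89 / (16π × 5.67×10⁻⁸ × (301)⁴)] = 3.82×10¹¹ m = 2.55 AU.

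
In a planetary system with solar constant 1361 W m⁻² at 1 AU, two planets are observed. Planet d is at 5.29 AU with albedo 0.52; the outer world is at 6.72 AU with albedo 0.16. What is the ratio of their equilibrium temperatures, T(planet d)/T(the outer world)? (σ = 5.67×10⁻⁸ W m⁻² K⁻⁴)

T₁/T₂ ≈ 0.980

T_eq = [S₀(1−A)/(4σd²)]^(1/4), so T ∝ (1−A)^(1/4) / √d.
T₁ = [1361×0.48/(4×5.67×10⁻⁸×5.29²)]^(1/4) = 100.72 K.
T₂ = [1361×0.84/(4×5.67×10⁻⁸×6.72²)]^(1/4) = 102.79 K.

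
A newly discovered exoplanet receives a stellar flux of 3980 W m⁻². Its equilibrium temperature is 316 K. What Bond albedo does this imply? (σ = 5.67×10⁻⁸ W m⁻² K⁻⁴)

From T_eq⁴ = S(1−A)/(4σ): 1−A = 4σT_eq⁴/S.
1−A = 4 × 5.67×10⁻⁸ × (316)⁴ / 3980 = 0.568.

A ≈ 0.43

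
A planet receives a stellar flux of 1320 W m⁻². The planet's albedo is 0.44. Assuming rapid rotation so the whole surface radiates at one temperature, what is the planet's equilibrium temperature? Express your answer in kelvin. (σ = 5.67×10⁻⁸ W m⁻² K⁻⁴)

T_eq ≈ 239 K

Energy balance: absorbed = emitted ⇒ πR²·S(1−A) = 4πR²·σT_eq⁴, so T_eq⁴ = S(1−A)/(4σ).
T_eq = [1320 × 0.56 / (4 × 5.67×10⁻⁸)]^(1/4) = (3.26×10⁹)^(1/4) = 239 K.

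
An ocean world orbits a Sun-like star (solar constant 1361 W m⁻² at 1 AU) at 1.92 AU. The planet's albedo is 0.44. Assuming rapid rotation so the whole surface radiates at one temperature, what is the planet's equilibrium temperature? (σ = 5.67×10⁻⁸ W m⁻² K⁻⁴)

T_eq ≈ 174 K

Flux at 1.92 AU: S = 1361/1.92² = 369 W m⁻².
Energy balance: absorbed = emitted ⇒ πR²·S(1−A) = 4πR²·σT_eq⁴, so T_eq⁴ = S(1−A)/(4σ).
T_eq = [369 × 0.56 / (4 × 5.67×10⁻⁸)]^(1/4) = (9.12×10⁸)^(1/4) = 174 K.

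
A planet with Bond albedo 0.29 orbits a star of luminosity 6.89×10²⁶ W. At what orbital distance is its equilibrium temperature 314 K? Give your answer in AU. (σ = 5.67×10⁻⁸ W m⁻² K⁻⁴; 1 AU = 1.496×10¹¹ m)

From T_eq⁴ = L(1−A)/(16πσd²): d = √[L(1−A)/(16πσT_eq⁴)].
d = √[6.89×10²⁶ × 0.71 / (16π × 5.67×10⁻⁸ × (314)⁴)] = 1.33×10¹¹ m = 0.888 AU.

d ≈ 0.888 AU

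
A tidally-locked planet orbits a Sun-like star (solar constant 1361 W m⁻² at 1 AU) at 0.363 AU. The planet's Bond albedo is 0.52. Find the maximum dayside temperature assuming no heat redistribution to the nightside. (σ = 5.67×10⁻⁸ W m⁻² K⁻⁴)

Flux at 0.363 AU: S = 1361/0.363² = 1.03×10⁴ W m⁻².
With no redistribution each surface element balances locally: S(1−A) = σT⁴.
T = [1.03×10⁴ × 0.48 / 5.67×10⁻⁸]^(1/4) = (8.74×10¹⁰)^(1/4) = 544 K.

T_ss ≈ 544 K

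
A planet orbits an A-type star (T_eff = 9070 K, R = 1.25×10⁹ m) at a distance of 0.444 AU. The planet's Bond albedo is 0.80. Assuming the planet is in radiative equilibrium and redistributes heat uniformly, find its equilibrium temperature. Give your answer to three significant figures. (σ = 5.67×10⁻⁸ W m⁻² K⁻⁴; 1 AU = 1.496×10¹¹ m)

T_eq ≈ 588 K

d = 0.444 AU = 6.64×10¹⁰ m.
L = 4πR_⋆²σT_⋆⁴ = 4π(1.25×10⁹)² × 5.67×10⁻⁸ × (9070)⁴ = 7.53×10²⁷ W.
S = L/(4πd²) = 1.36×10⁵ W m⁻².
Energy balance: absorbed = emitted ⇒ πR²·S(1−A) = 4πR²·σT_eq⁴, so T_eq⁴ = S(1−A)/(4σ).
T_eq = [1.36×10⁵ × 0.20 / (4 × 5.67×10⁻⁸)]^(1/4) = (1.20×10¹¹)^(1/4) = 588 K.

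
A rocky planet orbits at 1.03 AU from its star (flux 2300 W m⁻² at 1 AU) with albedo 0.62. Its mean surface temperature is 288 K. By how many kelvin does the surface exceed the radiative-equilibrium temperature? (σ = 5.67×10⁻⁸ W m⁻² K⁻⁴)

ΔT ≈ 42.5 K

S = 2300/1.03² = 2168 W m⁻².
T_eq = [S(1−A)/(4σ)]^(1/4) = [2168×0.38/(4×5.67×10⁻⁸)]^(1/4) = 245.5 K.
ΔT = T_surf − T_eq = 288 − 245.5.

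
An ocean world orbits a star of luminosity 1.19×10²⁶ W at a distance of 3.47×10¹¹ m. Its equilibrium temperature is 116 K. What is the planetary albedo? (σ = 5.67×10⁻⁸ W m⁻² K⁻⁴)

A ≈ 0.48

Flux: S = L/(4πd²) = 1.19×10²⁶/(4π×(3.47×10¹¹)²) = 78.6 W m⁻².
From T_eq⁴ = S(1−A)/(4σ): 1−A = 4σT_eq⁴/S.
1−A = 4 × 5.67×10⁻⁸ × (116)⁴ / 78.6 = 0.522.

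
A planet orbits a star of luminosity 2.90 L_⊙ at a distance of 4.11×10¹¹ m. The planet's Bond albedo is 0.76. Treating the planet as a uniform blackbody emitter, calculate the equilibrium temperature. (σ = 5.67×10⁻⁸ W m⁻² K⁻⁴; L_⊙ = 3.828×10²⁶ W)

T_eq ≈ 153 K

L = 2.90 × 3.828×10²⁶ = 1.11×10²⁷ W.
Flux: S = L/(4πd²) = 1.11×10²⁷/(4π×(4.11×10¹¹)²) = 523 W m⁻².
Energy balance: absorbed = emitted ⇒ πR²·S(1−A) = 4πR²·σT_eq⁴, so T_eq⁴ = S(1−A)/(4σ).
T_eq = [523 × 0.24 / (4 × 5.67×10⁻⁸)]^(1/4) = (5.53×10⁸)^(1/4) = 153 K.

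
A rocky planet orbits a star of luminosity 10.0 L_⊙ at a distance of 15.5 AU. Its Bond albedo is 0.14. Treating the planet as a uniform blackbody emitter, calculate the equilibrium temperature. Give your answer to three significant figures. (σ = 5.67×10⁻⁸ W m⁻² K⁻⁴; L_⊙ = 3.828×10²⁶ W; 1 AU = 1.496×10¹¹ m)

T_eq ≈ 121 K

d = 15.5 AU = 2.32×10¹² m.
L = 10.0 × 3.828×10²⁶ = 3.83×10²⁷ W.
Flux: S = L/(4πd²) = 3.83×10²⁷/(4π×(2.32×10¹²)²) = 56.7 W m⁻².
Energy balance: absorbed = emitted ⇒ πR²·S(1−A) = 4πR²·σT_eq⁴, so T_eq⁴ = S(1−A)/(4σ).
T_eq = [56.7 × 0.86 / (4 × 5.67×10⁻⁸)]^(1/4) = (2.15×10⁸)^(1/4) = 121 K.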